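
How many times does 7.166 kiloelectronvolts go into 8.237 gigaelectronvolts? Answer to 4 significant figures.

(8.237e9) / (7.166e3) = 1.1495e6

1149000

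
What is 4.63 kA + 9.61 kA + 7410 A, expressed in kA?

In kA:
  4.63 kA → 4.63
  9.61 kA → 9.61
  7410 A = 7410 × 10^-3 kA = 7.41
Sum: 4.63 + 9.61 + 7.41 = 21.65

21.65 kA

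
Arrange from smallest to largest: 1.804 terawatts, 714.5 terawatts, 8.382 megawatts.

1.804 terawatts = 1804000000000 watts
714.5 terawatts = 714500000000000 watts
8.382 megawatts = 8382000 watts

8.382 megawatts < 1.804 terawatts < 714.5 terawatts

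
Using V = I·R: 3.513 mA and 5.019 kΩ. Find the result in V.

3.513 × 10^-3 × 5.019 × 10^3 = 17.631747 V

17.631747 V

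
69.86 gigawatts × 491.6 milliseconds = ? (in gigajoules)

34.343176 gigajoules

69.86 × 10⁹ × 491.6 × 10⁻³ = 34343.176 × 10⁶ J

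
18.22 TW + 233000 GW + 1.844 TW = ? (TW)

In TW:
  18.22 TW → 18.22
  233000 GW = 233000 × 10⁻³ TW = 233
  1.844 TW → 1.844
Sum: 18.22 + 233 + 1.844 = 253.064

253.064 TW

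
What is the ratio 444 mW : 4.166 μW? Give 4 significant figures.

(444 × 10⁻³) / (4.166 × 10⁻⁶) = 106.58 × 10³

106600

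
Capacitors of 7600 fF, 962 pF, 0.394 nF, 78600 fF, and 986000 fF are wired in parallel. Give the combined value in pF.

In pF:
  7600 fF = 7600e-3 pF = 7.6
  962 pF → 962
  0.394 nF = 0.394e3 pF = 394
  78600 fF = 78600e-3 pF = 78.6
  986000 fF = 986000e-3 pF = 986
Sum: 7.6 + 962 + 394 + 78.6 + 986 = 2428.2

2428.2 pF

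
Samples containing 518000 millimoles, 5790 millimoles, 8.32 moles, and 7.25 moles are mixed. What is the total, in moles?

539.36 moles

In moles:
  518000 millimoles = 518000 × 10⁻³ moles = 518
  5790 millimoles = 5790 × 10⁻³ moles = 5.79
  8.32 moles → 8.32
  7.25 moles → 7.25
Sum: 518 + 5.79 + 8.32 + 7.25 = 539.36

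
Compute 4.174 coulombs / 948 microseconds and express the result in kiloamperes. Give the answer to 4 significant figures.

4.403 kiloamperes

(4.174) / (948 × 10^-6) = 0.00440295 × 10^6 A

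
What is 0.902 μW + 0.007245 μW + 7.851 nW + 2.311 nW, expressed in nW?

919.407 nW

In nW:
  0.902 μW = 0.902 × 10^3 nW = 902
  0.007245 μW = 0.007245 × 10^3 nW = 7.245
  7.851 nW → 7.851
  2.311 nW → 2.311
Sum: 902 + 7.245 + 7.851 + 2.311 = 919.407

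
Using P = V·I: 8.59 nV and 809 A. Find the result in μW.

8.59 × 10^-9 × 809 = 6949.31 × 10^-9 W

6.94931 μW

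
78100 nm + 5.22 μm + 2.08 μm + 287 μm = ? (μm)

372.4 μm

In μm:
  78100 nm = 78100 × 10⁻³ μm = 78.1
  5.22 μm → 5.22
  2.08 μm → 2.08
  287 μm → 287
Sum: 78.1 + 5.22 + 2.08 + 287 = 372.4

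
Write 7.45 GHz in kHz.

7450000 kHz

giga = 1e9, kilo = 1e3; factor is 1e6.
7.45 × 1e6 = 7450000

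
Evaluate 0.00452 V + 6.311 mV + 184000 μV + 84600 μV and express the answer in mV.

279.431 mV

In mV:
  0.00452 V = 0.00452 × 10³ mV = 4.52
  6.311 mV → 6.311
  184000 μV = 184000 × 10⁻³ mV = 184
  84600 μV = 84600 × 10⁻³ mV = 84.6
Sum: 4.52 + 6.311 + 184 + 84.6 = 279.431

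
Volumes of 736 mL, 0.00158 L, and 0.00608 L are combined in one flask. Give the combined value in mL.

743.66 mL

In mL:
  736 mL → 736
  0.00158 L = 0.00158e3 mL = 1.58
  0.00608 L = 0.00608e3 mL = 6.08
Sum: 736 + 1.58 + 6.08 = 743.66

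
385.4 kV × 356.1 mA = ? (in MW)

385.4e3 × 356.1e-3 = 137240.94 W

0.13724094 MW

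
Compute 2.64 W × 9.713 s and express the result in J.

25.64232 J

2.64 × 9.713 = 25.64232 J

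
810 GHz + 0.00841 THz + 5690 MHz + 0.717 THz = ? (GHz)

In GHz:
  810 GHz → 810
  0.00841 THz = 0.00841 × 10³ GHz = 8.41
  5690 MHz = 5690 × 10⁻³ GHz = 5.69
  0.717 THz = 0.717 × 10³ GHz = 717
Sum: 810 + 8.41 + 5.69 + 717 = 1541.1

1541.1 GHz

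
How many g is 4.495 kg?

kilo = 10³, (no prefix) = 10⁰; factor is 10³.
4.495 × 10³ = 4495

4495 g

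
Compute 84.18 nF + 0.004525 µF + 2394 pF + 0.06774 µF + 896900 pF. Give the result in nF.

1055.739 nF

In nF:
  84.18 nF → 84.18
  0.004525 µF = 0.004525 × 10³ nF = 4.525
  2394 pF = 2394 × 10⁻³ nF = 2.394
  0.06774 µF = 0.06774 × 10³ nF = 67.74
  896900 pF = 896900 × 10⁻³ nF = 896.9
Sum: 84.18 + 4.525 + 2.394 + 67.74 + 896.9 = 1055.739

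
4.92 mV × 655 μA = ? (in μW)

4.92 × 10^-3 × 655 × 10^-6 = 3222.6 × 10^-9 W

3.2226 μW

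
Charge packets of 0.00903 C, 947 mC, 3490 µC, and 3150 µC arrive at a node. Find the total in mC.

962.67 mC

In mC:
  0.00903 C = 0.00903e3 mC = 9.03
  947 mC → 947
  3490 µC = 3490e-3 mC = 3.49
  3150 µC = 3150e-3 mC = 3.15
Sum: 9.03 + 947 + 3.49 + 3.15 = 962.67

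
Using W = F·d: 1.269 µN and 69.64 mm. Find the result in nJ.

88.37316 nJ

1.269 × 10^-6 × 69.64 × 10^-3 = 88.37316 × 10^-9 J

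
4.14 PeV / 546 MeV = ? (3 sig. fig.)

7580000

(4.14 × 10^15) / (546 × 10^6) = 0.007582 × 10^9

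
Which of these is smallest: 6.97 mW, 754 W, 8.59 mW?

6.97 mW = 0.00697 W
754 W = 754 W
8.59 mW = 0.00859 W

6.97 mW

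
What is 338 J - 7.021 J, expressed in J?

330.979 J

In J:
  338 J → 338
  7.021 J → 7.021
Difference: 338 - 7.021 = 330.979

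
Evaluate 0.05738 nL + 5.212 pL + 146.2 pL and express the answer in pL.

In pL:
  0.05738 nL = 0.05738 × 10^3 pL = 57.38
  5.212 pL → 5.212
  146.2 pL → 146.2
Sum: 57.38 + 5.212 + 146.2 = 208.792

208.792 pL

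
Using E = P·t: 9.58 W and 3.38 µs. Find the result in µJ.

32.3804 µJ

9.58 × 3.38e-6 = 32.3804e-6 J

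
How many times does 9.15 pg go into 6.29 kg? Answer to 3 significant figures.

(6.29 × 10³) / (9.15 × 10⁻¹²) = 0.6874 × 10¹⁵

687000000000000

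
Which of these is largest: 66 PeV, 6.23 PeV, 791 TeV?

66 PeV

66 PeV = 66000000000000000 eV
6.23 PeV = 6230000000000000 eV
791 TeV = 791000000000000 eV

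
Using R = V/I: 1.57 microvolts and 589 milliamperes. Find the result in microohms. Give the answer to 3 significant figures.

2.67 microohms

(1.57 × 10^-6) / (589 × 10^-3) = 0.0026655 × 10^-3 Ω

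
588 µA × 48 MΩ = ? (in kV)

28.224 kV

588e-6 × 48e6 = 28224 V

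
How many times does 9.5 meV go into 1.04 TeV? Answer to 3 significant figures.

(1.04e12) / (9.5e-3) = 0.1095e15

109000000000000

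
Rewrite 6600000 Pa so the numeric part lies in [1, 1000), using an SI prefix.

6.6 MPa

= 6.6e6 Pa; 1e6 is mega.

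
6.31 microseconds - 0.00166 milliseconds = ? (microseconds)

4.65 microseconds

In microseconds:
  6.31 microseconds → 6.31
  0.00166 milliseconds = 0.00166 × 10^3 microseconds = 1.66
Difference: 6.31 - 1.66 = 4.65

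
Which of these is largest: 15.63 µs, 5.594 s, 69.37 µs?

15.63 µs = 0.00001563 s
5.594 s = 5.594 s
69.37 µs = 0.00006937 s

5.594 s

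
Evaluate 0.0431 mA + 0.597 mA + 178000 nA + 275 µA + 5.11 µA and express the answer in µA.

1098.21 µA

In µA:
  0.0431 mA = 0.0431 × 10³ µA = 43.1
  0.597 mA = 0.597 × 10³ µA = 597
  178000 nA = 178000 × 10⁻³ µA = 178
  275 µA → 275
  5.11 µA → 5.11
Sum: 43.1 + 597 + 178 + 275 + 5.11 = 1098.21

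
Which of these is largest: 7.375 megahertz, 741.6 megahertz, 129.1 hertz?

741.6 megahertz

7.375 megahertz = 7375000 hertz
741.6 megahertz = 741600000 hertz
129.1 hertz = 129.1 hertz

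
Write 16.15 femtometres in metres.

0.00000000000001615 metres

femto = 10⁻¹⁵, (no prefix) = 10⁰; factor is 10⁻¹⁵.
16.15 × 10⁻¹⁵ = 0.00000000000001615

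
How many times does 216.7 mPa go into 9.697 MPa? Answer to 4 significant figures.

(9.697 × 10⁶) / (216.7 × 10⁻³) = 0.044749 × 10⁹

44750000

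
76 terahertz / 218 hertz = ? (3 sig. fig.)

(76 × 10^12) / (218) = 0.3486 × 10^12

349000000000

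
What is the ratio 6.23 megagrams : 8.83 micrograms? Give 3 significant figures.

706000000000

(6.23 × 10^6) / (8.83 × 10^-6) = 0.7055 × 10^12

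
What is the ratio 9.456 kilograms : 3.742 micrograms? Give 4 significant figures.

(9.456 × 10³) / (3.742 × 10⁻⁶) = 2.527 × 10⁹

2527000000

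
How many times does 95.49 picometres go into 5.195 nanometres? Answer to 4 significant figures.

54.40

(5.195 × 10^-9) / (95.49 × 10^-12) = 0.054404 × 10^3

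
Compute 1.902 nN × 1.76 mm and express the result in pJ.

1.902 × 10⁻⁹ × 1.76 × 10⁻³ = 3.34752 × 10⁻¹² J

3.34752 pJ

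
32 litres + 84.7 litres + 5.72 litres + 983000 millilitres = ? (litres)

1105.42 litres

In litres:
  32 litres → 32
  84.7 litres → 84.7
  5.72 litres → 5.72
  983000 millilitres = 983000 × 10^-3 litres = 983
Sum: 32 + 84.7 + 5.72 + 983 = 1105.42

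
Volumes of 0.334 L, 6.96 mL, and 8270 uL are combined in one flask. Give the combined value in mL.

349.23 mL

In mL:
  0.334 L = 0.334e3 mL = 334
  6.96 mL → 6.96
  8270 uL = 8270e-3 mL = 8.27
Sum: 334 + 6.96 + 8.27 = 349.23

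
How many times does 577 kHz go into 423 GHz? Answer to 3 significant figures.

733000

(423e9) / (577e3) = 0.7331e6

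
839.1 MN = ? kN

mega = 10^6, kilo = 10^3; factor is 10^3.
839.1 × 10^3 = 839100

839100 kN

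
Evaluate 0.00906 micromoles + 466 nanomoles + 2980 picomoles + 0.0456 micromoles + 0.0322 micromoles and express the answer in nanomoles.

555.84 nanomoles

In nanomoles:
  0.00906 micromoles = 0.00906 × 10^3 nanomoles = 9.06
  466 nanomoles → 466
  2980 picomoles = 2980 × 10^-3 nanomoles = 2.98
  0.0456 micromoles = 0.0456 × 10^3 nanomoles = 45.6
  0.0322 micromoles = 0.0322 × 10^3 nanomoles = 32.2
Sum: 9.06 + 466 + 2.98 + 45.6 + 32.2 = 555.84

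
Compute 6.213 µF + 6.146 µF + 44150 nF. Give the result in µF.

56.509 µF

In µF:
  6.213 µF → 6.213
  6.146 µF → 6.146
  44150 nF = 44150 × 10⁻³ µF = 44.15
Sum: 6.213 + 6.146 + 44.15 = 56.509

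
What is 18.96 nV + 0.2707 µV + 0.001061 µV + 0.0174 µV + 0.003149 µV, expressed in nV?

311.27 nV

In nV:
  18.96 nV → 18.96
  0.2707 µV = 0.2707 × 10^3 nV = 270.7
  0.001061 µV = 0.001061 × 10^3 nV = 1.061
  0.0174 µV = 0.0174 × 10^3 nV = 17.4
  0.003149 µV = 0.003149 × 10^3 nV = 3.149
Sum: 18.96 + 270.7 + 1.061 + 17.4 + 3.149 = 311.27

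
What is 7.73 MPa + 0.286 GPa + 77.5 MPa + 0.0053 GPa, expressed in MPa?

In MPa:
  7.73 MPa → 7.73
  0.286 GPa = 0.286 × 10^3 MPa = 286
  77.5 MPa → 77.5
  0.0053 GPa = 0.0053 × 10^3 MPa = 5.3
Sum: 7.73 + 286 + 77.5 + 5.3 = 376.53

376.53 MPa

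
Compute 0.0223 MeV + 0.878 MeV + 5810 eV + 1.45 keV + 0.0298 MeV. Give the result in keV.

937.36 keV

In keV:
  0.0223 MeV = 0.0223e3 keV = 22.3
  0.878 MeV = 0.878e3 keV = 878
  5810 eV = 5810e-3 keV = 5.81
  1.45 keV → 1.45
  0.0298 MeV = 0.0298e3 keV = 29.8
Sum: 22.3 + 878 + 5.81 + 1.45 + 29.8 = 937.36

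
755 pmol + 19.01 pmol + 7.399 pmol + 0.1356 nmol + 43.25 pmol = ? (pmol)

In pmol:
  755 pmol → 755
  19.01 pmol → 19.01
  7.399 pmol → 7.399
  0.1356 nmol = 0.1356 × 10^3 pmol = 135.6
  43.25 pmol → 43.25
Sum: 755 + 19.01 + 7.399 + 135.6 + 43.25 = 960.259

960.259 pmol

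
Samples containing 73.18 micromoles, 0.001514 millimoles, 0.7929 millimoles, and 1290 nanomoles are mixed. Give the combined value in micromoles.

In micromoles:
  73.18 micromoles → 73.18
  0.001514 millimoles = 0.001514 × 10³ micromoles = 1.514
  0.7929 millimoles = 0.7929 × 10³ micromoles = 792.9
  1290 nanomoles = 1290 × 10⁻³ micromoles = 1.29
Sum: 73.18 + 1.514 + 792.9 + 1.29 = 868.884

868.884 micromoles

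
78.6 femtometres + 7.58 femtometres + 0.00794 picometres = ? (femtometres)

94.12 femtometres

In femtometres:
  78.6 femtometres → 78.6
  7.58 femtometres → 7.58
  0.00794 picometres = 0.00794e3 femtometres = 7.94
Sum: 78.6 + 7.58 + 7.94 = 94.12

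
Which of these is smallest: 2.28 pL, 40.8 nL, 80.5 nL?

2.28 pL = 0.00000000000228 L
40.8 nL = 0.0000000408 L
80.5 nL = 0.0000000805 L

2.28 pL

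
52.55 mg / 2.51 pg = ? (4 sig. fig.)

20940000000

(52.55e-3) / (2.51e-12) = 20.936e9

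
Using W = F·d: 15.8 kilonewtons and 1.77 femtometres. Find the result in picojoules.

15.8 × 10^3 × 1.77 × 10^-15 = 27.966 × 10^-12 J

27.966 picojoules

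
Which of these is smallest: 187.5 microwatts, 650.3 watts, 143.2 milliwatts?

187.5 microwatts

187.5 microwatts = 0.0001875 watts
650.3 watts = 650.3 watts
143.2 milliwatts = 0.1432 watts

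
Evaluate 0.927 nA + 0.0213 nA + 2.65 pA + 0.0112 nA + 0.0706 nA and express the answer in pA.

1032.75 pA

In pA:
  0.927 nA = 0.927 × 10³ pA = 927
  0.0213 nA = 0.0213 × 10³ pA = 21.3
  2.65 pA → 2.65
  0.0112 nA = 0.0112 × 10³ pA = 11.2
  0.0706 nA = 0.0706 × 10³ pA = 70.6
Sum: 927 + 21.3 + 2.65 + 11.2 + 70.6 = 1032.75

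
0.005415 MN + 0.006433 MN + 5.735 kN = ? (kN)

17.583 kN

In kN:
  0.005415 MN = 0.005415e3 kN = 5.415
  0.006433 MN = 0.006433e3 kN = 6.433
  5.735 kN → 5.735
Sum: 5.415 + 6.433 + 5.735 = 17.583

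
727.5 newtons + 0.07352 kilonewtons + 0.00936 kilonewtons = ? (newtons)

810.38 newtons

In newtons:
  727.5 newtons → 727.5
  0.07352 kilonewtons = 0.07352 × 10³ newtons = 73.52
  0.00936 kilonewtons = 0.00936 × 10³ newtons = 9.36
Sum: 727.5 + 73.52 + 9.36 = 810.38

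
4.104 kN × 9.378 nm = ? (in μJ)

4.104 × 10^3 × 9.378 × 10^-9 = 38.487312 × 10^-6 J

38.487312 μJ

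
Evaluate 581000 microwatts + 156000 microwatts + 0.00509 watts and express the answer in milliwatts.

742.09 milliwatts

In milliwatts:
  581000 microwatts = 581000 × 10⁻³ milliwatts = 581
  156000 microwatts = 156000 × 10⁻³ milliwatts = 156
  0.00509 watts = 0.00509 × 10³ milliwatts = 5.09
Sum: 581 + 156 + 5.09 = 742.09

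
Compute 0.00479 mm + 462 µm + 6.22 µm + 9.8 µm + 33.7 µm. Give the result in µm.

516.51 µm

In µm:
  0.00479 mm = 0.00479e3 µm = 4.79
  462 µm → 462
  6.22 µm → 6.22
  9.8 µm → 9.8
  33.7 µm → 33.7
Sum: 4.79 + 462 + 6.22 + 9.8 + 33.7 = 516.51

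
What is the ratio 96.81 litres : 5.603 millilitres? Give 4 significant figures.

(96.81) / (5.603 × 10⁻³) = 17.278 × 10³

17280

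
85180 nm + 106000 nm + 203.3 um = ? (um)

394.48 um

In um:
  85180 nm = 85180 × 10^-3 um = 85.18
  106000 nm = 106000 × 10^-3 um = 106
  203.3 um → 203.3
Sum: 85.18 + 106 + 203.3 = 394.48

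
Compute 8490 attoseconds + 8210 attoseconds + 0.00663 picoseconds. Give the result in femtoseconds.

In femtoseconds:
  8490 attoseconds = 8490 × 10⁻³ femtoseconds = 8.49
  8210 attoseconds = 8210 × 10⁻³ femtoseconds = 8.21
  0.00663 picoseconds = 0.00663 × 10³ femtoseconds = 6.63
Sum: 8.49 + 8.21 + 6.63 = 23.33

23.33 femtoseconds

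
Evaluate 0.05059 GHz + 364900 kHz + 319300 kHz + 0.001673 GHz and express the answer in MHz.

736.463 MHz

In MHz:
  0.05059 GHz = 0.05059 × 10^3 MHz = 50.59
  364900 kHz = 364900 × 10^-3 MHz = 364.9
  319300 kHz = 319300 × 10^-3 MHz = 319.3
  0.001673 GHz = 0.001673 × 10^3 MHz = 1.673
Sum: 50.59 + 364.9 + 319.3 + 1.673 = 736.463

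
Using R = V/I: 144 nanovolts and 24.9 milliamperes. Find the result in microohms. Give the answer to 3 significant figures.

5.78 microohms

(144 × 10^-9) / (24.9 × 10^-3) = 5.7831 × 10^-6 Ω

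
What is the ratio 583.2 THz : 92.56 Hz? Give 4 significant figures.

(583.2 × 10^12) / (92.56) = 6.3008 × 10^12

6301000000000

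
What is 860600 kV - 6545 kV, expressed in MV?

854.055 MV

In MV:
  860600 kV = 860600 × 10⁻³ MV = 860.6
  6545 kV = 6545 × 10⁻³ MV = 6.545
Difference: 860.6 - 6.545 = 854.055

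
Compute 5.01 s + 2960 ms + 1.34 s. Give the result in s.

In s:
  5.01 s → 5.01
  2960 ms = 2960 × 10^-3 s = 2.96
  1.34 s → 1.34
Sum: 5.01 + 2.96 + 1.34 = 9.31

9.31 s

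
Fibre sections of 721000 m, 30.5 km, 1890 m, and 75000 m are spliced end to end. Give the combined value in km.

In km:
  721000 m = 721000e-3 km = 721
  30.5 km → 30.5
  1890 m = 1890e-3 km = 1.89
  75000 m = 75000e-3 km = 75
Sum: 721 + 30.5 + 1.89 + 75 = 828.39

828.39 km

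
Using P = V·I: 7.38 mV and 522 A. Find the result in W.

3.85236 W

7.38 × 10⁻³ × 522 = 3852.36 × 10⁻³ W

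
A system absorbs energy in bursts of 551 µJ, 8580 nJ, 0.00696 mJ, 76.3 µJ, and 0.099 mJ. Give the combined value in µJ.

In µJ:
  551 µJ → 551
  8580 nJ = 8580 × 10⁻³ µJ = 8.58
  0.00696 mJ = 0.00696 × 10³ µJ = 6.96
  76.3 µJ → 76.3
  0.099 mJ = 0.099 × 10³ µJ = 99
Sum: 551 + 8.58 + 6.96 + 76.3 + 99 = 741.84

741.84 µJ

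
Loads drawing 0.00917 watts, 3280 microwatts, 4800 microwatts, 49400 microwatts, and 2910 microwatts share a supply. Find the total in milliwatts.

In milliwatts:
  0.00917 watts = 0.00917e3 milliwatts = 9.17
  3280 microwatts = 3280e-3 milliwatts = 3.28
  4800 microwatts = 4800e-3 milliwatts = 4.8
  49400 microwatts = 49400e-3 milliwatts = 49.4
  2910 microwatts = 2910e-3 milliwatts = 2.91
Sum: 9.17 + 3.28 + 4.8 + 49.4 + 2.91 = 69.56

69.56 milliwatts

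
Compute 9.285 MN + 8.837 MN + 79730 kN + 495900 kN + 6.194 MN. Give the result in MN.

In MN:
  9.285 MN → 9.285
  8.837 MN → 8.837
  79730 kN = 79730 × 10⁻³ MN = 79.73
  495900 kN = 495900 × 10⁻³ MN = 495.9
  6.194 MN → 6.194
Sum: 9.285 + 8.837 + 79.73 + 495.9 + 6.194 = 599.946

599.946 MN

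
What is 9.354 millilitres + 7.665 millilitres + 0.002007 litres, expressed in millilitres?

In millilitres:
  9.354 millilitres → 9.354
  7.665 millilitres → 7.665
  0.002007 litres = 0.002007 × 10^3 millilitres = 2.007
Sum: 9.354 + 7.665 + 2.007 = 19.026

19.026 millilitres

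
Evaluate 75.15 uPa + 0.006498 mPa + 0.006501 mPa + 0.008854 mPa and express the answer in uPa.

97.003 uPa

In uPa:
  75.15 uPa → 75.15
  0.006498 mPa = 0.006498 × 10^3 uPa = 6.498
  0.006501 mPa = 0.006501 × 10^3 uPa = 6.501
  0.008854 mPa = 0.008854 × 10^3 uPa = 8.854
Sum: 75.15 + 6.498 + 6.501 + 8.854 = 97.003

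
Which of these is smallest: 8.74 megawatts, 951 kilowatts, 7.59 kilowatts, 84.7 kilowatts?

8.74 megawatts = 8740000 watts
951 kilowatts = 951000 watts
7.59 kilowatts = 7590 watts
84.7 kilowatts = 84700 watts

7.59 kilowatts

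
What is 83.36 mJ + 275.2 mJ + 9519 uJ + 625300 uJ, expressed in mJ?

In mJ:
  83.36 mJ → 83.36
  275.2 mJ → 275.2
  9519 uJ = 9519 × 10^-3 mJ = 9.519
  625300 uJ = 625300 × 10^-3 mJ = 625.3
Sum: 83.36 + 275.2 + 9.519 + 625.3 = 993.379

993.379 mJ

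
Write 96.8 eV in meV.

96800 meV

(no prefix) = 10⁰, milli = 10⁻³; factor is 10³.
96.8 × 10³ = 96800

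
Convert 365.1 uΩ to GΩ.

0.0000000000003651 GΩ

micro = 10^-6, giga = 10^9; factor is 10^-15.
365.1 × 10^-15 = 0.0000000000003651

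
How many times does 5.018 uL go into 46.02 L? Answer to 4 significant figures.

(46.02) / (5.018 × 10⁻⁶) = 9.171 × 10⁶

9171000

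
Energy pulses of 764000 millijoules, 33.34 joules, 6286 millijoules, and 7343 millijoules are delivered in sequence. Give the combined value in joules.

810.969 joules

In joules:
  764000 millijoules = 764000 × 10⁻³ joules = 764
  33.34 joules → 33.34
  6286 millijoules = 6286 × 10⁻³ joules = 6.286
  7343 millijoules = 7343 × 10⁻³ joules = 7.343
Sum: 764 + 33.34 + 6.286 + 7.343 = 810.969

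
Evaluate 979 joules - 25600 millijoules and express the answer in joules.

In joules:
  979 joules → 979
  25600 millijoules = 25600e-3 joules = 25.6
Difference: 979 - 25.6 = 953.4

953.4 joules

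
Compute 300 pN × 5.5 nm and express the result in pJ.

0.00000165 pJ

300e-12 × 5.5e-9 = 1650e-21 J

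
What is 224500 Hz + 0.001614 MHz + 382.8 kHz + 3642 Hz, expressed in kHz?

612.556 kHz

In kHz:
  224500 Hz = 224500 × 10⁻³ kHz = 224.5
  0.001614 MHz = 0.001614 × 10³ kHz = 1.614
  382.8 kHz → 382.8
  3642 Hz = 3642 × 10⁻³ kHz = 3.642
Sum: 224.5 + 1.614 + 382.8 + 3.642 = 612.556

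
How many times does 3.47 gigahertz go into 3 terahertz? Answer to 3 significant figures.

(3 × 10¹²) / (3.47 × 10⁹) = 0.8646 × 10³

865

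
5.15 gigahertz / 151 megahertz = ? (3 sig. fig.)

(5.15 × 10⁹) / (151 × 10⁶) = 0.03411 × 10³

34.1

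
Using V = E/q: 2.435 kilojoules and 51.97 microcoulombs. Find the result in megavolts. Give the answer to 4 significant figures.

46.85 megavolts

(2.435 × 10³) / (51.97 × 10⁻⁶) = 0.046854 × 10⁹ V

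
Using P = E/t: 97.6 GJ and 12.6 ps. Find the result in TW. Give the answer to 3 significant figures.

(97.6 × 10⁹) / (12.6 × 10⁻¹²) = 7.746 × 10²¹ W

7750000000 TW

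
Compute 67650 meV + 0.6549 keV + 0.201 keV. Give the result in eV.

In eV:
  67650 meV = 67650e-3 eV = 67.65
  0.6549 keV = 0.6549e3 eV = 654.9
  0.201 keV = 0.201e3 eV = 201
Sum: 67.65 + 654.9 + 201 = 923.55

923.55 eV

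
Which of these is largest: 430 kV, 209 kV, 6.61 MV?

430 kV = 430000 V
209 kV = 209000 V
6.61 MV = 6610000 V

6.61 MV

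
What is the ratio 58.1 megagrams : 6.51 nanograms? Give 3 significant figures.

(58.1 × 10^6) / (6.51 × 10^-9) = 8.925 × 10^15

8920000000000000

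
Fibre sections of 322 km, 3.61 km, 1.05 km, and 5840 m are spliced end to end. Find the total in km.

332.5 km

In km:
  322 km → 322
  3.61 km → 3.61
  1.05 km → 1.05
  5840 m = 5840 × 10^-3 km = 5.84
Sum: 322 + 3.61 + 1.05 + 5.84 = 332.5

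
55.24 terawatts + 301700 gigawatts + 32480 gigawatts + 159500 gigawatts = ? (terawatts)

548.92 terawatts

In terawatts:
  55.24 terawatts → 55.24
  301700 gigawatts = 301700e-3 terawatts = 301.7
  32480 gigawatts = 32480e-3 terawatts = 32.48
  159500 gigawatts = 159500e-3 terawatts = 159.5
Sum: 55.24 + 301.7 + 32.48 + 159.5 = 548.92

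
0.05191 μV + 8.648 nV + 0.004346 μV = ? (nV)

64.904 nV

In nV:
  0.05191 μV = 0.05191e3 nV = 51.91
  8.648 nV → 8.648
  0.004346 μV = 0.004346e3 nV = 4.346
Sum: 51.91 + 8.648 + 4.346 = 64.904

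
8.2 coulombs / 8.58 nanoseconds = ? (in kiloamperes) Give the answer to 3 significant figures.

(8.2) / (8.58 × 10^-9) = 0.95571 × 10^9 A

956000 kiloamperes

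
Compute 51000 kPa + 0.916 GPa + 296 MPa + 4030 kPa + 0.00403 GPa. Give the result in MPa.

In MPa:
  51000 kPa = 51000 × 10⁻³ MPa = 51
  0.916 GPa = 0.916 × 10³ MPa = 916
  296 MPa → 296
  4030 kPa = 4030 × 10⁻³ MPa = 4.03
  0.00403 GPa = 0.00403 × 10³ MPa = 4.03
Sum: 51 + 916 + 296 + 4.03 + 4.03 = 1271.06

1271.06 MPa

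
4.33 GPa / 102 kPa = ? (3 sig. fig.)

(4.33 × 10^9) / (102 × 10^3) = 0.04245 × 10^6

42500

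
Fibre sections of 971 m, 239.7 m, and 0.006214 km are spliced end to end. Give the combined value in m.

In m:
  971 m → 971
  239.7 m → 239.7
  0.006214 km = 0.006214e3 m = 6.214
Sum: 971 + 239.7 + 6.214 = 1216.914

1216.914 m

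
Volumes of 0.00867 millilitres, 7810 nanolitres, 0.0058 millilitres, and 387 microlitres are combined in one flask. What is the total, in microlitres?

In microlitres:
  0.00867 millilitres = 0.00867 × 10³ microlitres = 8.67
  7810 nanolitres = 7810 × 10⁻³ microlitres = 7.81
  0.0058 millilitres = 0.0058 × 10³ microlitres = 5.8
  387 microlitres → 387
Sum: 8.67 + 7.81 + 5.8 + 387 = 409.28

409.28 microlitres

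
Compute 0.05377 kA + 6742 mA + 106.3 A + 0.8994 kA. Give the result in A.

In A:
  0.05377 kA = 0.05377 × 10³ A = 53.77
  6742 mA = 6742 × 10⁻³ A = 6.742
  106.3 A → 106.3
  0.8994 kA = 0.8994 × 10³ A = 899.4
Sum: 53.77 + 6.742 + 106.3 + 899.4 = 1066.212

1066.212 A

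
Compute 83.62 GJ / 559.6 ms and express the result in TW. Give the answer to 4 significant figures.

0.1494 TW

(83.62 × 10^9) / (559.6 × 10^-3) = 0.149428 × 10^12 W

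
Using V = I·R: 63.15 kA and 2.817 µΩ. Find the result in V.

63.15 × 10^3 × 2.817 × 10^-6 = 177.89355 × 10^-3 V

0.17789355 V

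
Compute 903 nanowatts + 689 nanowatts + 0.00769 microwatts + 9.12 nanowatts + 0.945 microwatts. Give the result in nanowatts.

In nanowatts:
  903 nanowatts → 903
  689 nanowatts → 689
  0.00769 microwatts = 0.00769e3 nanowatts = 7.69
  9.12 nanowatts → 9.12
  0.945 microwatts = 0.945e3 nanowatts = 945
Sum: 903 + 689 + 7.69 + 9.12 + 945 = 2553.81

2553.81 nanowatts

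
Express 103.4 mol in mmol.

(no prefix) = 10^0, milli = 10^-3; factor is 10^3.
103.4 × 10^3 = 103400

103400 mmol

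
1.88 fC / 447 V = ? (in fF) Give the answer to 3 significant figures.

(1.88 × 10^-15) / (447) = 0.0042058 × 10^-15 F

0.00421 fF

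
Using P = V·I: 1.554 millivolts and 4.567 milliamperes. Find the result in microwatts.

7.097118 microwatts

1.554 × 10^-3 × 4.567 × 10^-3 = 7.097118 × 10^-6 W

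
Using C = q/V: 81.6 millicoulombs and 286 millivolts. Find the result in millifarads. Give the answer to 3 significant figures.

285 millifarads

(81.6e-3) / (286e-3) = 0.28531 F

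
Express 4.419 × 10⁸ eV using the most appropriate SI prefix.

= 441.9 × 10⁶ eV; 10⁶ is mega.

441.9 MeV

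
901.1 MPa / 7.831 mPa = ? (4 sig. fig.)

(901.1e6) / (7.831e-3) = 115.07e9

115100000000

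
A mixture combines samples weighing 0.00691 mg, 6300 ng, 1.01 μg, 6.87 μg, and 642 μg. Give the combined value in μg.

In μg:
  0.00691 mg = 0.00691 × 10³ μg = 6.91
  6300 ng = 6300 × 10⁻³ μg = 6.3
  1.01 μg → 1.01
  6.87 μg → 6.87
  642 μg → 642
Sum: 6.91 + 6.3 + 1.01 + 6.87 + 642 = 663.09

663.09 μg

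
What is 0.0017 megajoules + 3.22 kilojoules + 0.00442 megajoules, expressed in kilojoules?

In kilojoules:
  0.0017 megajoules = 0.0017e3 kilojoules = 1.7
  3.22 kilojoules → 3.22
  0.00442 megajoules = 0.00442e3 kilojoules = 4.42
Sum: 1.7 + 3.22 + 4.42 = 9.34

9.34 kilojoules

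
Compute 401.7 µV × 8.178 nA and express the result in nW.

0.0032851026 nW

401.7 × 10^-6 × 8.178 × 10^-9 = 3285.1026 × 10^-15 W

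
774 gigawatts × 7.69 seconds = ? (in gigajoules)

774 × 10^9 × 7.69 = 5952.06 × 10^9 J

5952.06 gigajoules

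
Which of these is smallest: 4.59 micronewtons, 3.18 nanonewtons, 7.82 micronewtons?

3.18 nanonewtons

4.59 micronewtons = 0.00000459 newtons
3.18 nanonewtons = 0.00000000318 newtons
7.82 micronewtons = 0.00000782 newtons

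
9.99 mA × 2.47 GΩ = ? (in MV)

24.6753 MV

9.99 × 10^-3 × 2.47 × 10^9 = 24.6753 × 10^6 V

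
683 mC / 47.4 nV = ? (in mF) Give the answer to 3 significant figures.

(683 × 10^-3) / (47.4 × 10^-9) = 14.409 × 10^6 F

14400000000 mF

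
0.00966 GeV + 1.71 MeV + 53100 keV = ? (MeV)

64.47 MeV

In MeV:
  0.00966 GeV = 0.00966e3 MeV = 9.66
  1.71 MeV → 1.71
  53100 keV = 53100e-3 MeV = 53.1
Sum: 9.66 + 1.71 + 53.1 = 64.47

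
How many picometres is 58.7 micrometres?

micro = 10^-6, pico = 10^-12; factor is 10^6.
58.7 × 10^6 = 58700000

58700000 picometres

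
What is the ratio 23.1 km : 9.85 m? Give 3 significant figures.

(23.1e3) / (9.85) = 2.345e3

2350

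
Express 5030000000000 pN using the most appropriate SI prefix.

5.03 N

= 5.03 N; mantissa already in [1, 1000).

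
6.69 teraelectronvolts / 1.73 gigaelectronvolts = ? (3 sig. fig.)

(6.69 × 10^12) / (1.73 × 10^9) = 3.867 × 10^3

3870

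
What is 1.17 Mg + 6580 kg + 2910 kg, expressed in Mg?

10.66 Mg

In Mg:
  1.17 Mg → 1.17
  6580 kg = 6580e-3 Mg = 6.58
  2910 kg = 2910e-3 Mg = 2.91
Sum: 1.17 + 6.58 + 2.91 = 10.66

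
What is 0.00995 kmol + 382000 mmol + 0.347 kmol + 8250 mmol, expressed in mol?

747.2 mol

In mol:
  0.00995 kmol = 0.00995 × 10^3 mol = 9.95
  382000 mmol = 382000 × 10^-3 mol = 382
  0.347 kmol = 0.347 × 10^3 mol = 347
  8250 mmol = 8250 × 10^-3 mol = 8.25
Sum: 9.95 + 382 + 347 + 8.25 = 747.2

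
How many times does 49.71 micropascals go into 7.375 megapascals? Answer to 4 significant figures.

148400000000

(7.375 × 10^6) / (49.71 × 10^-6) = 0.14836 × 10^12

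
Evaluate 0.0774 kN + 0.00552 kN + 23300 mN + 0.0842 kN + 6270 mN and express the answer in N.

In N:
  0.0774 kN = 0.0774 × 10³ N = 77.4
  0.00552 kN = 0.00552 × 10³ N = 5.52
  23300 mN = 23300 × 10⁻³ N = 23.3
  0.0842 kN = 0.0842 × 10³ N = 84.2
  6270 mN = 6270 × 10⁻³ N = 6.27
Sum: 77.4 + 5.52 + 23.3 + 84.2 + 6.27 = 196.69

196.69 N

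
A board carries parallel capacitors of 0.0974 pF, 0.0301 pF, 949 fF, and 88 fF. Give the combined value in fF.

In fF:
  0.0974 pF = 0.0974 × 10^3 fF = 97.4
  0.0301 pF = 0.0301 × 10^3 fF = 30.1
  949 fF → 949
  88 fF → 88
Sum: 97.4 + 30.1 + 949 + 88 = 1164.5

1164.5 fF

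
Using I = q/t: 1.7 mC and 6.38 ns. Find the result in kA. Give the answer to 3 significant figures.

266 kA

(1.7 × 10^-3) / (6.38 × 10^-9) = 0.26646 × 10^6 A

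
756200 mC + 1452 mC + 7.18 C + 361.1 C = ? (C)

In C:
  756200 mC = 756200e-3 C = 756.2
  1452 mC = 1452e-3 C = 1.452
  7.18 C → 7.18
  361.1 C → 361.1
Sum: 756.2 + 1.452 + 7.18 + 361.1 = 1125.932

1125.932 C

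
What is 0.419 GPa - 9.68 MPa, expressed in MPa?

409.32 MPa

In MPa:
  0.419 GPa = 0.419e3 MPa = 419
  9.68 MPa → 9.68
Difference: 419 - 9.68 = 409.32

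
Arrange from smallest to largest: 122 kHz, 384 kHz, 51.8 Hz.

122 kHz = 122000 Hz
384 kHz = 384000 Hz
51.8 Hz = 51.8 Hz

51.8 Hz < 122 kHz < 384 kHz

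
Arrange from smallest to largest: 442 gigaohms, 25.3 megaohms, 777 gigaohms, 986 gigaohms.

442 gigaohms = 442000000000 ohms
25.3 megaohms = 25300000 ohms
777 gigaohms = 777000000000 ohms
986 gigaohms = 986000000000 ohms

25.3 megaohms < 442 gigaohms < 777 gigaohms < 986 gigaohms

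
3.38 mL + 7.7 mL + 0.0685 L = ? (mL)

In mL:
  3.38 mL → 3.38
  7.7 mL → 7.7
  0.0685 L = 0.0685 × 10^3 mL = 68.5
Sum: 3.38 + 7.7 + 68.5 = 79.58

79.58 mL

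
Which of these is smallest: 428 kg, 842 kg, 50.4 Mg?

428 kg = 428000 g
842 kg = 842000 g
50.4 Mg = 50400000 g

428 kg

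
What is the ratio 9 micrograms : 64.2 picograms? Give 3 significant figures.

140000

(9 × 10⁻⁶) / (64.2 × 10⁻¹²) = 0.1402 × 10⁶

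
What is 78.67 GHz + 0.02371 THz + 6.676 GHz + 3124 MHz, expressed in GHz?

In GHz:
  78.67 GHz → 78.67
  0.02371 THz = 0.02371e3 GHz = 23.71
  6.676 GHz → 6.676
  3124 MHz = 3124e-3 GHz = 3.124
Sum: 78.67 + 23.71 + 6.676 + 3.124 = 112.18

112.18 GHz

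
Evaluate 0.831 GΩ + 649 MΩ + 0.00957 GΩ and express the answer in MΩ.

In MΩ:
  0.831 GΩ = 0.831e3 MΩ = 831
  649 MΩ → 649
  0.00957 GΩ = 0.00957e3 MΩ = 9.57
Sum: 831 + 649 + 9.57 = 1489.57

1489.57 MΩ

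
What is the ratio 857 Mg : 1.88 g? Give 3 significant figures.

(857 × 10^6) / (1.88) = 455.9 × 10^6

456000000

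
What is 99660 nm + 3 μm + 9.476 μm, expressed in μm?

112.136 μm

In μm:
  99660 nm = 99660 × 10⁻³ μm = 99.66
  3 μm → 3
  9.476 μm → 9.476
Sum: 99.66 + 3 + 9.476 = 112.136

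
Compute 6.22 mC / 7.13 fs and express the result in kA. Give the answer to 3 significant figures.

872000000 kA

(6.22 × 10^-3) / (7.13 × 10^-15) = 0.87237 × 10^12 A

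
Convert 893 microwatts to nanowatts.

893000 nanowatts

micro = 1e-6, nano = 1e-9; factor is 1e3.
893 × 1e3 = 893000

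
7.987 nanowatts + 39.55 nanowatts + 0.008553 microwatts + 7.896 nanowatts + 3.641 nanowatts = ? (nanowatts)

In nanowatts:
  7.987 nanowatts → 7.987
  39.55 nanowatts → 39.55
  0.008553 microwatts = 0.008553 × 10³ nanowatts = 8.553
  7.896 nanowatts → 7.896
  3.641 nanowatts → 3.641
Sum: 7.987 + 39.55 + 8.553 + 7.896 + 3.641 = 67.627

67.627 nanowatts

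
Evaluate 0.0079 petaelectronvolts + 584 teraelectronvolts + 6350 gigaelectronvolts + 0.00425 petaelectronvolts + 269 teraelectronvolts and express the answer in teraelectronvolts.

871.5 teraelectronvolts

In teraelectronvolts:
  0.0079 petaelectronvolts = 0.0079 × 10^3 teraelectronvolts = 7.9
  584 teraelectronvolts → 584
  6350 gigaelectronvolts = 6350 × 10^-3 teraelectronvolts = 6.35
  0.00425 petaelectronvolts = 0.00425 × 10^3 teraelectronvolts = 4.25
  269 teraelectronvolts → 269
Sum: 7.9 + 584 + 6.35 + 4.25 + 269 = 871.5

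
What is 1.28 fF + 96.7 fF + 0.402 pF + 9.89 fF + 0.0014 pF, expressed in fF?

511.27 fF

In fF:
  1.28 fF → 1.28
  96.7 fF → 96.7
  0.402 pF = 0.402 × 10³ fF = 402
  9.89 fF → 9.89
  0.0014 pF = 0.0014 × 10³ fF = 1.4
Sum: 1.28 + 96.7 + 402 + 9.89 + 1.4 = 511.27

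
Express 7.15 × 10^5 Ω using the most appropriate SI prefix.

715 kΩ

= 715 × 10^3 Ω; 10^3 is kilo.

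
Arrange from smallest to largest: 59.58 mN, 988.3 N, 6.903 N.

59.58 mN < 6.903 N < 988.3 N

59.58 mN = 0.05958 N
988.3 N = 988.3 N
6.903 N = 6.903 N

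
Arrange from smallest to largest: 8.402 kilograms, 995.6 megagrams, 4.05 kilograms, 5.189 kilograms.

8.402 kilograms = 8402 grams
995.6 megagrams = 995600000 grams
4.05 kilograms = 4050 grams
5.189 kilograms = 5189 grams

4.05 kilograms < 5.189 kilograms < 8.402 kilograms < 995.6 megagrams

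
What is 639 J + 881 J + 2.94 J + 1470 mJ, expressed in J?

1524.41 J

In J:
  639 J → 639
  881 J → 881
  2.94 J → 2.94
  1470 mJ = 1470 × 10^-3 J = 1.47
Sum: 639 + 881 + 2.94 + 1.47 = 1524.41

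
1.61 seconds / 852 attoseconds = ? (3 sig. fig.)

1890000000000000

(1.61) / (852e-18) = 0.00189e18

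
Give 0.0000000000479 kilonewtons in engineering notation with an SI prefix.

47.9 nanonewtons

= 47.9 × 10⁻⁹ newtons; 10⁻⁹ is nano.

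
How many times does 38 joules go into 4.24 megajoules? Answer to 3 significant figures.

112000

(4.24e6) / (38) = 0.1116e6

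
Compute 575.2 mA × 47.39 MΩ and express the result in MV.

27.258728 MV

575.2e-3 × 47.39e6 = 27258.728e3 V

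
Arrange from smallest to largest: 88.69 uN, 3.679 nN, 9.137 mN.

88.69 uN = 0.00008869 N
3.679 nN = 0.000000003679 N
9.137 mN = 0.009137 N

3.679 nN < 88.69 uN < 9.137 mN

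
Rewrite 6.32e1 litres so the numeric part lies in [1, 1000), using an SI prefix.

= 63.2 litres; mantissa already in [1, 1000).

63.2 litres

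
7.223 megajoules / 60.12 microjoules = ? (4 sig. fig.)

120100000000

(7.223 × 10⁶) / (60.12 × 10⁻⁶) = 0.12014 × 10¹²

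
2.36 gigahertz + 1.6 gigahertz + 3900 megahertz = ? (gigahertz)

7.86 gigahertz

In gigahertz:
  2.36 gigahertz → 2.36
  1.6 gigahertz → 1.6
  3900 megahertz = 3900e-3 gigahertz = 3.9
Sum: 2.36 + 1.6 + 3.9 = 7.86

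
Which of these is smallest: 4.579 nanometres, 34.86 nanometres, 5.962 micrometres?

4.579 nanometres

4.579 nanometres = 0.000000004579 metres
34.86 nanometres = 0.00000003486 metres
5.962 micrometres = 0.000005962 metres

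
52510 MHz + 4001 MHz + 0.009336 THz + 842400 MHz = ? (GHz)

908.247 GHz

In GHz:
  52510 MHz = 52510e-3 GHz = 52.51
  4001 MHz = 4001e-3 GHz = 4.001
  0.009336 THz = 0.009336e3 GHz = 9.336
  842400 MHz = 842400e-3 GHz = 842.4
Sum: 52.51 + 4.001 + 9.336 + 842.4 = 908.247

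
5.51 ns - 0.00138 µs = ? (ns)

4.13 ns

In ns:
  5.51 ns → 5.51
  0.00138 µs = 0.00138 × 10³ ns = 1.38
Difference: 5.51 - 1.38 = 4.13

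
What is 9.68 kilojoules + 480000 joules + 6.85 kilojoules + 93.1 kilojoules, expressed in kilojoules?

In kilojoules:
  9.68 kilojoules → 9.68
  480000 joules = 480000 × 10⁻³ kilojoules = 480
  6.85 kilojoules → 6.85
  93.1 kilojoules → 93.1
Sum: 9.68 + 480 + 6.85 + 93.1 = 589.63

589.63 kilojoules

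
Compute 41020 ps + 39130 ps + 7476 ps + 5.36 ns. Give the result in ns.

In ns:
  41020 ps = 41020 × 10⁻³ ns = 41.02
  39130 ps = 39130 × 10⁻³ ns = 39.13
  7476 ps = 7476 × 10⁻³ ns = 7.476
  5.36 ns → 5.36
Sum: 41.02 + 39.13 + 7.476 + 5.36 = 92.986

92.986 ns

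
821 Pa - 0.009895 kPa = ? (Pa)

In Pa:
  821 Pa → 821
  0.009895 kPa = 0.009895 × 10^3 Pa = 9.895
Difference: 821 - 9.895 = 811.105

811.105 Pa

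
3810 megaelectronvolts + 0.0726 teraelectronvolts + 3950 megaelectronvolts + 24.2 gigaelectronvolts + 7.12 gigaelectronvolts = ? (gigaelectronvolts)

In gigaelectronvolts:
  3810 megaelectronvolts = 3810 × 10⁻³ gigaelectronvolts = 3.81
  0.0726 teraelectronvolts = 0.0726 × 10³ gigaelectronvolts = 72.6
  3950 megaelectronvolts = 3950 × 10⁻³ gigaelectronvolts = 3.95
  24.2 gigaelectronvolts → 24.2
  7.12 gigaelectronvolts → 7.12
Sum: 3.81 + 72.6 + 3.95 + 24.2 + 7.12 = 111.68

111.68 gigaelectronvolts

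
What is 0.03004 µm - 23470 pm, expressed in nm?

6.57 nm

In nm:
  0.03004 µm = 0.03004 × 10³ nm = 30.04
  23470 pm = 23470 × 10⁻³ nm = 23.47
Difference: 30.04 - 23.47 = 6.57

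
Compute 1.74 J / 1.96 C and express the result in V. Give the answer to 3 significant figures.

0.888 V

(1.74) / (1.96) = 0.88776 V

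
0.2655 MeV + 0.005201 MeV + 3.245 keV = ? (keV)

273.946 keV

In keV:
  0.2655 MeV = 0.2655 × 10³ keV = 265.5
  0.005201 MeV = 0.005201 × 10³ keV = 5.201
  3.245 keV → 3.245
Sum: 265.5 + 5.201 + 3.245 = 273.946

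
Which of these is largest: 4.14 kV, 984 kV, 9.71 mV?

984 kV

4.14 kV = 4140 V
984 kV = 984000 V
9.71 mV = 0.00971 V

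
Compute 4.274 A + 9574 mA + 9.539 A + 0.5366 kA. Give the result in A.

In A:
  4.274 A → 4.274
  9574 mA = 9574 × 10^-3 A = 9.574
  9.539 A → 9.539
  0.5366 kA = 0.5366 × 10^3 A = 536.6
Sum: 4.274 + 9.574 + 9.539 + 536.6 = 559.987

559.987 A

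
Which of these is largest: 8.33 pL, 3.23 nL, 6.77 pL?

8.33 pL = 0.00000000000833 L
3.23 nL = 0.00000000323 L
6.77 pL = 0.00000000000677 L

3.23 nL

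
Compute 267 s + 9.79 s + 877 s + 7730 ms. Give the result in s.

In s:
  267 s → 267
  9.79 s → 9.79
  877 s → 877
  7730 ms = 7730 × 10^-3 s = 7.73
Sum: 267 + 9.79 + 877 + 7.73 = 1161.52

1161.52 s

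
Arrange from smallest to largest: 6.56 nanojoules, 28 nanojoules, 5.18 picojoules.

5.18 picojoules < 6.56 nanojoules < 28 nanojoules

6.56 nanojoules = 0.00000000656 joules
28 nanojoules = 0.000000028 joules
5.18 picojoules = 0.00000000000518 joules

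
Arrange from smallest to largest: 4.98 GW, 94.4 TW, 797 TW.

4.98 GW = 4980000000 W
94.4 TW = 94400000000000 W
797 TW = 797000000000000 W

4.98 GW < 94.4 TW < 797 TW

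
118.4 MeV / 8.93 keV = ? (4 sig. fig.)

(118.4 × 10^6) / (8.93 × 10^3) = 13.259 × 10^3

13260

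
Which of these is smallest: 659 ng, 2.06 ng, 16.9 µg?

659 ng = 0.000000659 g
2.06 ng = 0.00000000206 g
16.9 µg = 0.0000169 g

2.06 ng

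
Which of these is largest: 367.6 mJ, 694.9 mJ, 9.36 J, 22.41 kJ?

367.6 mJ = 0.3676 J
694.9 mJ = 0.6949 J
9.36 J = 9.36 J
22.41 kJ = 22410 J

22.41 kJ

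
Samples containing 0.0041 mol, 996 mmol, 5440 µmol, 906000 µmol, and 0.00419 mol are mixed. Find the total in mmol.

1915.73 mmol

In mmol:
  0.0041 mol = 0.0041e3 mmol = 4.1
  996 mmol → 996
  5440 µmol = 5440e-3 mmol = 5.44
  906000 µmol = 906000e-3 mmol = 906
  0.00419 mol = 0.00419e3 mmol = 4.19
Sum: 4.1 + 996 + 5.44 + 906 + 4.19 = 1915.73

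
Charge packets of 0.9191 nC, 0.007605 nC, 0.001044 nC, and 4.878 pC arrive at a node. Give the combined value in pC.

In pC:
  0.9191 nC = 0.9191e3 pC = 919.1
  0.007605 nC = 0.007605e3 pC = 7.605
  0.001044 nC = 0.001044e3 pC = 1.044
  4.878 pC → 4.878
Sum: 919.1 + 7.605 + 1.044 + 4.878 = 932.627

932.627 pC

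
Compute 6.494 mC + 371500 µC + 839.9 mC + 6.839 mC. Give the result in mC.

In mC:
  6.494 mC → 6.494
  371500 µC = 371500 × 10^-3 mC = 371.5
  839.9 mC → 839.9
  6.839 mC → 6.839
Sum: 6.494 + 371.5 + 839.9 + 6.839 = 1224.733

1224.733 mC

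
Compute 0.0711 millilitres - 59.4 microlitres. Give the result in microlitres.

In microlitres:
  0.0711 millilitres = 0.0711 × 10^3 microlitres = 71.1
  59.4 microlitres → 59.4
Difference: 71.1 - 59.4 = 11.7

11.7 microlitres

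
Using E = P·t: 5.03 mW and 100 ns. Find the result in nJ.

0.503 nJ

5.03 × 10^-3 × 100 × 10^-9 = 503 × 10^-12 J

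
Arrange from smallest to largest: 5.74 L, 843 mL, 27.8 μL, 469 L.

5.74 L = 5.74 L
843 mL = 0.843 L
27.8 μL = 0.0000278 L
469 L = 469 L

27.8 μL < 843 mL < 5.74 L < 469 L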